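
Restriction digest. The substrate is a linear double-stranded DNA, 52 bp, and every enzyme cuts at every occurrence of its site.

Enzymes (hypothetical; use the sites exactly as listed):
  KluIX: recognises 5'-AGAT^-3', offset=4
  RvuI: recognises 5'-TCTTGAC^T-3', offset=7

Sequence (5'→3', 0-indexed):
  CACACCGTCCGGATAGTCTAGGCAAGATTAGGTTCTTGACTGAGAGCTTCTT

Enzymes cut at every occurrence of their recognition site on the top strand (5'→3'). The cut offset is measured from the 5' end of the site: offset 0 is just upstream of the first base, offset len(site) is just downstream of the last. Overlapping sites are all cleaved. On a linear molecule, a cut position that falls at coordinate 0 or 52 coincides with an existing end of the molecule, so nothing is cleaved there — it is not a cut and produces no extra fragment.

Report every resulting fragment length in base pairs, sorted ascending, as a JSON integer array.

Site scan:
  KluIX (AGAT, off=4): starts [24] → cuts [28]
  RvuI (TCTTGACT, off=7): starts [33] → cuts [40]

All cut coordinates (distinct, sorted): [28, 40]

Fragments:
  [0,28): 28 bp
  [28,40): 12 bp
  [40,52): 12 bp

[12,12,28]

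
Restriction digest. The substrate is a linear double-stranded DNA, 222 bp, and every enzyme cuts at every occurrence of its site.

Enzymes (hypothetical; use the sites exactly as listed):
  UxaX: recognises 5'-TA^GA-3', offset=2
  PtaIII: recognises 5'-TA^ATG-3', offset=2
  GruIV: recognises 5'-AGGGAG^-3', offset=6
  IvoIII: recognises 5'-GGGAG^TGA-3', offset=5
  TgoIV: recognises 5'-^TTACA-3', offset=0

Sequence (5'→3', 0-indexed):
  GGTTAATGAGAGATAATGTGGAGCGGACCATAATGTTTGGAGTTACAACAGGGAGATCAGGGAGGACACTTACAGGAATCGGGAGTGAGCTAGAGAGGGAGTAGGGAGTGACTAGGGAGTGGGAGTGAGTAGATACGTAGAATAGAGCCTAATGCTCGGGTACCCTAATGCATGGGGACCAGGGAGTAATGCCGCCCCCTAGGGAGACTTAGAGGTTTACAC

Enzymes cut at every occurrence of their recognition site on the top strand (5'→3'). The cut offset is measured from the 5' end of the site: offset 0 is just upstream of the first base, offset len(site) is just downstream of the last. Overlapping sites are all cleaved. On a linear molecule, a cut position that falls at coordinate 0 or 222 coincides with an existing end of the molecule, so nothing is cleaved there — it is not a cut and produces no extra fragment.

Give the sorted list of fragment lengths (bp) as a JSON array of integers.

[2,5,5,5,5,5,6,6,6,7,7,7,8,9,9,10,10,11,13,16,16,17,18,19]

Scan for sites:
  UxaX (TAGA, off=2): starts [90, 129, 137, 142, 209] → cuts [92, 131, 139, 144, 211]
  PtaIII (TAATG, off=2): starts [3, 13, 30, 149, 165, 186] → cuts [5, 15, 32, 151, 167, 188]
  GruIV (AGGGAG, off=6): starts [49, 58, 95, 102, 113, 180, 200] → cuts [55, 64, 101, 108, 119, 186, 206]
  IvoIII (GGGAGTGA, off=5): starts [80, 103, 120] → cuts [85, 108, 125]
  TgoIV (TTACA, off=0): starts [42, 69, 216] → cuts [42, 69, 216]

All cut coordinates (distinct, sorted): [5, 15, 32, 42, 55, 64, 69, 85, 92, 101, 108, 119, 125, 131, 139, 144, 151, 167, 186, 188, 206, 211, 216]

Fragment lengths:
  [0,5): 5 bp
  [5,15): 10 bp
  [15,32): 17 bp
  [32,42): 10 bp
  [42,55): 13 bp
  [55,64): 9 bp
  [64,69): 5 bp
  [69,85): 16 bp
  [85,92): 7 bp
  [92,101): 9 bp
  [101,108): 7 bp
  [108,119): 11 bp
  [119,125): 6 bp
  [125,131): 6 bp
  [131,139): 8 bp
  [139,144): 5 bp
  [144,151): 7 bp
  [151,167): 16 bp
  [167,186): 19 bp
  [186,188): 2 bp
  [188,206): 18 bp
  [206,211): 5 bp
  [211,216): 5 bp
  [216,222): 6 bp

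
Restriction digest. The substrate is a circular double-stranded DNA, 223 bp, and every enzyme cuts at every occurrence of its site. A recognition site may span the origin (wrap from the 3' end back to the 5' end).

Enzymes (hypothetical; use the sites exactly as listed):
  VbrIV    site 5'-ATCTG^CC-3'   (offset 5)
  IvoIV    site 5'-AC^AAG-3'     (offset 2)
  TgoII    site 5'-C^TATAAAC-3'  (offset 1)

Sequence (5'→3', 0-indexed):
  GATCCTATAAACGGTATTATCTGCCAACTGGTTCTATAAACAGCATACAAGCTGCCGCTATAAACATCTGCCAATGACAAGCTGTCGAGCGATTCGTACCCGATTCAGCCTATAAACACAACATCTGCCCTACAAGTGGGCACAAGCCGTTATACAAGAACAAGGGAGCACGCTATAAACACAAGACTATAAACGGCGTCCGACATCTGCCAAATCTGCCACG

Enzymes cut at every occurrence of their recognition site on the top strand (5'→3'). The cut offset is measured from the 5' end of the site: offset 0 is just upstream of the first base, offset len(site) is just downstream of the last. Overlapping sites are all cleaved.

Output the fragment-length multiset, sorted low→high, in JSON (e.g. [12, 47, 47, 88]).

Scan for sites:
  VbrIV ATCTGCC/5: at [18, 65, 122, 204, 213] ⇒ [23, 70, 127, 209, 218]
  IvoIV ACAAG/2: at [46, 76, 131, 141, 153, 159, 180] ⇒ [48, 78, 133, 143, 155, 161, 182]
  TgoII CTATAAAC/1: at [4, 33, 57, 109, 172, 186] ⇒ [5, 34, 58, 110, 173, 187]

All cut coordinates (distinct, sorted): [5, 23, 34, 48, 58, 70, 78, 110, 127, 133, 143, 155, 161, 173, 182, 187, 209, 218]

Fragment lengths:
  5→23: 18 bp
  23→34: 11 bp
  34→48: 14 bp
  48→58: 10 bp
  58→70: 12 bp
  70→78: 8 bp
  78→110: 32 bp
  110→127: 17 bp
  127→133: 6 bp
  133→143: 10 bp
  143→155: 12 bp
  155→161: 6 bp
  161→173: 12 bp
  173→182: 9 bp
  182→187: 5 bp
  187→209: 22 bp
  209→218: 9 bp
  218→5 (wrap): 223-218+5 = 10 bp

[5,6,6,8,9,9,10,10,10,11,12,12,12,14,17,18,22,32]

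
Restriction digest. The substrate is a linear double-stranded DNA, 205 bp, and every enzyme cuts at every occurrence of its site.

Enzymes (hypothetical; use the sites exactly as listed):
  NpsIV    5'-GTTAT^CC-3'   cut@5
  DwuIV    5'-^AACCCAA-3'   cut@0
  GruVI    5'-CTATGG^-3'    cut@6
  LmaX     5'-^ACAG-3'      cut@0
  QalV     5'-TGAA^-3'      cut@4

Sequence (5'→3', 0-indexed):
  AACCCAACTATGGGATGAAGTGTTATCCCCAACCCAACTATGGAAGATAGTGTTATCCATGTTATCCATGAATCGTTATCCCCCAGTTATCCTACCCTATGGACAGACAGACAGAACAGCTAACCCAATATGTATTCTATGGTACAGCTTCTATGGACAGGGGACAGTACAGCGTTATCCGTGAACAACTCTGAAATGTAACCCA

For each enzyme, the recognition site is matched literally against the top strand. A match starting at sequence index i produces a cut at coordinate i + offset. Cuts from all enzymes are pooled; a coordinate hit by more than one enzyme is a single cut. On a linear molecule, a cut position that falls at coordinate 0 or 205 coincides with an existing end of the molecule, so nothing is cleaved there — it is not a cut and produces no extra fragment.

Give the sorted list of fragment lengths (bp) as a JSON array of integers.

[1,4,4,4,5,5,6,6,7,7,7,7,7,9,10,10,10,11,12,13,13,13,13,21]

Site scan:
  NpsIV (GTTATCC, off=5): starts [21, 51, 60, 74, 85, 173] → cuts [26, 56, 65, 79, 90, 178]
  DwuIV (AACCCAA, off=0): starts [0, 30, 121] → cuts [30, 121] (position 0 is a terminus of the linear molecule — no cut)
  GruVI (CTATGG, off=6): starts [7, 37, 96, 136, 150] → cuts [13, 43, 102, 142, 156]
  LmaX (ACAG, off=0): starts [102, 106, 110, 115, 143, 156, 163, 168] → cuts [102, 106, 110, 115, 143, 156, 163, 168]
  QalV (TGAA, off=4): starts [15, 68, 181, 191] → cuts [19, 72, 185, 195]

Pooled cuts: [13, 19, 26, 30, 43, 56, 65, 72, 79, 90, 102, 106, 110, 115, 121, 142, 143, 156, 163, 168, 178, 185, 195]

Fragments:
  [0,13): 13 bp
  [13,19): 6 bp
  [19,26): 7 bp
  [26,30): 4 bp
  [30,43): 13 bp
  [43,56): 13 bp
  [56,65): 9 bp
  [65,72): 7 bp
  [72,79): 7 bp
  [79,90): 11 bp
  [90,102): 12 bp
  [102,106): 4 bp
  [106,110): 4 bp
  [110,115): 5 bp
  [115,121): 6 bp
  [121,142): 21 bp
  [142,143): 1 bp
  [143,156): 13 bp
  [156,163): 7 bp
  [163,168): 5 bp
  [168,178): 10 bp
  [178,185): 7 bp
  [185,195): 10 bp
  [195,205): 10 bp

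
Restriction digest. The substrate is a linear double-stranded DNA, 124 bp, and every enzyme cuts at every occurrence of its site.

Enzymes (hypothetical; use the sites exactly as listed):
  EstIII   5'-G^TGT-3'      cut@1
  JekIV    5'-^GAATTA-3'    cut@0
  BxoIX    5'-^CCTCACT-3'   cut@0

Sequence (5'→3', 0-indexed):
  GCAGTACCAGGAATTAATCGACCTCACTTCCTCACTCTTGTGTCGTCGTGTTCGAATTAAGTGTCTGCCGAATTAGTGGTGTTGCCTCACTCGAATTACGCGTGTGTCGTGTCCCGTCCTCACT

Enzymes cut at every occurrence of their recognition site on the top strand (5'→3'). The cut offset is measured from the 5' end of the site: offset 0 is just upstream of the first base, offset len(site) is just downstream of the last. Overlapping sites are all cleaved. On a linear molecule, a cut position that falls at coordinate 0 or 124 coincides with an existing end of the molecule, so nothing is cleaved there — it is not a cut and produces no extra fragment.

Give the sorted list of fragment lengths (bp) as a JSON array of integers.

Per-enzyme occurrences:
  EstIII (GTGT, off=1): starts [39, 47, 60, 78, 101, 103, 108] → cuts [40, 48, 61, 79, 102, 104, 109]
  JekIV (GAATTA, off=0): starts [10, 53, 69, 92] → cuts [10, 53, 69, 92]
  BxoIX (CCTCACT, off=0): starts [21, 29, 84, 117] → cuts [21, 29, 84, 117]

All cut coordinates (distinct, sorted): [10, 21, 29, 40, 48, 53, 61, 69, 79, 84, 92, 102, 104, 109, 117]

Fragments:
  [0,10): 10 bp
  [10,21): 11 bp
  [21,29): 8 bp
  [29,40): 11 bp
  [40,48): 8 bp
  [48,53): 5 bp
  [53,61): 8 bp
  [61,69): 8 bp
  [69,79): 10 bp
  [79,84): 5 bp
  [84,92): 8 bp
  [92,102): 10 bp
  [102,104): 2 bp
  [104,109): 5 bp
  [109,117): 8 bp
  [117,124): 7 bp

[2,5,5,5,7,8,8,8,8,8,8,10,10,10,11,11]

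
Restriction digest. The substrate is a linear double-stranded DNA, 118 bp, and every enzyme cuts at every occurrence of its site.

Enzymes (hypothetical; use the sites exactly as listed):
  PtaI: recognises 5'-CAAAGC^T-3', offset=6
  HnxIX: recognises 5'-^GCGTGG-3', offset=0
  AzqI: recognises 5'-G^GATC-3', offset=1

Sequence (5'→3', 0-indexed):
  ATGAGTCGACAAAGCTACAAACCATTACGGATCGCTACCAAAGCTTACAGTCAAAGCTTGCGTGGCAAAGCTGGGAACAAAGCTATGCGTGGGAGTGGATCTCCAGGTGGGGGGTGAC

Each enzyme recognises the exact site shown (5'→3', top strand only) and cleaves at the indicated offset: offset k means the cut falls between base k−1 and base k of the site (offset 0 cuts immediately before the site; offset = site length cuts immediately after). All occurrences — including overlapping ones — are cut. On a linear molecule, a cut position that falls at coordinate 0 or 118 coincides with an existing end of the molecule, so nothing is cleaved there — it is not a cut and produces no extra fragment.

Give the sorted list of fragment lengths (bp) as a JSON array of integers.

Per-enzyme occurrences:
  PtaI (CAAAGCT, off=6): starts [9, 38, 51, 65, 77] → cuts [15, 44, 57, 71, 83]
  HnxIX (GCGTGG, off=0): starts [59, 86] → cuts [59, 86]
  AzqI (GGATC, off=1): starts [28, 96] → cuts [29, 97]

Pooled cuts: [15, 29, 44, 57, 59, 71, 83, 86, 97]

Fragment lengths:
  [0,15): 15 bp
  [15,29): 14 bp
  [29,44): 15 bp
  [44,57): 13 bp
  [57,59): 2 bp
  [59,71): 12 bp
  [71,83): 12 bp
  [83,86): 3 bp
  [86,97): 11 bp
  [97,118): 21 bp

[2,3,11,12,12,13,14,15,15,21]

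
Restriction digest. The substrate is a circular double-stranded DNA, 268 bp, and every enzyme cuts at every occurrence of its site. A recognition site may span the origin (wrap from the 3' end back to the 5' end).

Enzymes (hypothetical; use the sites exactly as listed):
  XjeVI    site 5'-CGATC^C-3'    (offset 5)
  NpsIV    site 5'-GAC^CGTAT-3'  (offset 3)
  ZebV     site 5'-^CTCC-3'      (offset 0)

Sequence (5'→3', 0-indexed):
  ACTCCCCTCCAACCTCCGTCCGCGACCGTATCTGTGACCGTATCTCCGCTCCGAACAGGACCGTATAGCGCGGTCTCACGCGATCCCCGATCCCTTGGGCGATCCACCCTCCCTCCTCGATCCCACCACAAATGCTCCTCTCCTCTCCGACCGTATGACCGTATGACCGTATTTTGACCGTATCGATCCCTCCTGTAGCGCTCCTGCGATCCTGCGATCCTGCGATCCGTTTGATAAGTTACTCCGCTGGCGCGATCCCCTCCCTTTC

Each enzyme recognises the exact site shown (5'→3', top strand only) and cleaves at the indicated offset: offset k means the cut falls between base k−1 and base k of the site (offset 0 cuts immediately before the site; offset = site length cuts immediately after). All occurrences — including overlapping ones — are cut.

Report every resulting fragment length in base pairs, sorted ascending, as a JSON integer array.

[1,2,4,4,5,5,5,5,5,7,7,7,8,8,8,8,10,10,10,11,11,11,12,12,12,13,13,14,16,24]

Scan for sites:
  XjeVI CGATCC/5: at [80, 87, 99, 117, 183, 206, 214, 222, 252] ⇒ [85, 92, 104, 122, 188, 211, 219, 227, 257]
  NpsIV GACCGTAT/3: at [23, 35, 58, 148, 156, 164, 175] ⇒ [26, 38, 61, 151, 159, 167, 178]
  ZebV CTCC/0: at [1, 6, 13, 43, 48, 108, 112, 134, 139, 144, 189, 200, 241, 259] ⇒ [1, 6, 13, 43, 48, 108, 112, 134, 139, 144, 189, 200, 241, 259]

Pooled cuts: [1, 6, 13, 26, 38, 43, 48, 61, 85, 92, 104, 108, 112, 122, 134, 139, 144, 151, 159, 167, 178, 188, 189, 200, 211, 219, 227, 241, 257, 259]

Fragment lengths:
  1→6: 5 bp
  6→13: 7 bp
  13→26: 13 bp
  26→38: 12 bp
  38→43: 5 bp
  43→48: 5 bp
  48→61: 13 bp
  61→85: 24 bp
  85→92: 7 bp
  92→104: 12 bp
  104→108: 4 bp
  108→112: 4 bp
  112→122: 10 bp
  122→134: 12 bp
  134→139: 5 bp
  139→144: 5 bp
  144→151: 7 bp
  151→159: 8 bp
  159→167: 8 bp
  167→178: 11 bp
  178→188: 10 bp
  188→189: 1 bp
  189→200: 11 bp
  200→211: 11 bp
  211→219: 8 bp
  219→227: 8 bp
  227→241: 14 bp
  241→257: 16 bp
  257→259: 2 bp
  259→1 (wrap): 268-259+1 = 10 bp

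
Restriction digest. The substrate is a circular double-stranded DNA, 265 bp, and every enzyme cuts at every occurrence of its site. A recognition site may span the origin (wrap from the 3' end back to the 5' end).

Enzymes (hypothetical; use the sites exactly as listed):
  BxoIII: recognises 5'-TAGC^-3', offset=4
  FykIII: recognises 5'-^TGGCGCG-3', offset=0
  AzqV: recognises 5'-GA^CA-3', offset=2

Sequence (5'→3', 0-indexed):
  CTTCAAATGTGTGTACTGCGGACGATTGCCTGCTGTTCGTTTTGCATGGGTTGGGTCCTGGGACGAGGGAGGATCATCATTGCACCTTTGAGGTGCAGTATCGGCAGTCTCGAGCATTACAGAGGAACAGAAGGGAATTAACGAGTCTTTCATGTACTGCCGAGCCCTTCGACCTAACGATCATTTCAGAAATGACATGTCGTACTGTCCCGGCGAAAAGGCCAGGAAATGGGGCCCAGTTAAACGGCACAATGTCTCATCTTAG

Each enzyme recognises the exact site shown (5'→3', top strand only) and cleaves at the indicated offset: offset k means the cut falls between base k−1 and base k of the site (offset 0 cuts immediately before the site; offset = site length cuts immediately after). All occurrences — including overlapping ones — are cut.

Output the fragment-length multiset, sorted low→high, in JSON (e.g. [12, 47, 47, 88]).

[71,194]

Per-enzyme occurrences:
  BxoIII TAGC/4: at [262] ⇒ [1]
  FykIII (TGGCGCG, off=0): no sites
  AzqV GACA/2: at [193] ⇒ [195]

Pooled cuts: [1, 195]

Fragment lengths:
  1→195: 194 bp
  195→1 (wrap): 265-195+1 = 71 bp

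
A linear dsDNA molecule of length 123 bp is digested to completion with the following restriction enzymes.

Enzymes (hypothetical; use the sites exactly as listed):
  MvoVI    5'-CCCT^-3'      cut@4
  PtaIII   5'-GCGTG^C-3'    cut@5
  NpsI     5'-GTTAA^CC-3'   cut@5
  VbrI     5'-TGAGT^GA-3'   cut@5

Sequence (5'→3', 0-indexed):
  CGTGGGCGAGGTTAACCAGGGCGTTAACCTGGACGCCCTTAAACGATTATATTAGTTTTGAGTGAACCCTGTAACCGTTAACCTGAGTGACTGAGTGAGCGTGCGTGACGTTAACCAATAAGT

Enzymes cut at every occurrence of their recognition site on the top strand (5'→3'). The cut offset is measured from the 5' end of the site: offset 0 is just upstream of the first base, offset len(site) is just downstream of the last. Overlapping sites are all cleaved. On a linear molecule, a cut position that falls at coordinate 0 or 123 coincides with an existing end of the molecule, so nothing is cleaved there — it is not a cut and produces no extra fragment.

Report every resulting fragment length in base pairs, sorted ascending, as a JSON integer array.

Site scan:
  MvoVI (CCCT, off=4): starts [35, 66] → cuts [39, 70]
  PtaIII (GCGTGC, off=5): starts [98] → cuts [103]
  NpsI (GTTAACC, off=5): starts [10, 22, 76, 109] → cuts [15, 27, 81, 114]
  VbrI (TGAGTGA, off=5): starts [58, 83, 91] → cuts [63, 88, 96]

Pooled cuts: [15, 27, 39, 63, 70, 81, 88, 96, 103, 114]

Fragment lengths:
  [0,15): 15 bp
  [15,27): 12 bp
  [27,39): 12 bp
  [39,63): 24 bp
  [63,70): 7 bp
  [70,81): 11 bp
  [81,88): 7 bp
  [88,96): 8 bp
  [96,103): 7 bp
  [103,114): 11 bp
  [114,123): 9 bp

[7,7,7,8,9,11,11,12,12,15,24]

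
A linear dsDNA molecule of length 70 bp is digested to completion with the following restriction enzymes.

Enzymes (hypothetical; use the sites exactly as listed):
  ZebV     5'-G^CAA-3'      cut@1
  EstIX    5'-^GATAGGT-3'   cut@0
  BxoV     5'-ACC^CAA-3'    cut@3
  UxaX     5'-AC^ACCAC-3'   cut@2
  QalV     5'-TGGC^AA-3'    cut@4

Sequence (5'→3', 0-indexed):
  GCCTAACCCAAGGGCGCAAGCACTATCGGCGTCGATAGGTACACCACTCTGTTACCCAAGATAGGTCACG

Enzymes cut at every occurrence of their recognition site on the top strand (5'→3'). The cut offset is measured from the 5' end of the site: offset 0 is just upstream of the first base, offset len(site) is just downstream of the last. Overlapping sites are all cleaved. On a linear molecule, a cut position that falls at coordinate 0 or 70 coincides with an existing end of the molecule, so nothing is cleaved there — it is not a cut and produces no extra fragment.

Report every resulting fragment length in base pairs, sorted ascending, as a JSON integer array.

[3,8,8,9,11,14,17]

Per-enzyme occurrences:
  ZebV (GCAA, off=1): starts [15] → cuts [16]
  EstIX (GATAGGT, off=0): starts [33, 59] → cuts [33, 59]
  BxoV (ACCCAA, off=3): starts [5, 53] → cuts [8, 56]
  UxaX (ACACCAC, off=2): starts [40] → cuts [42]
  QalV (TGGCAA, off=4): no sites

Pooled cuts: [8, 16, 33, 42, 56, 59]

Fragments:
  [0,8): 8 bp
  [8,16): 8 bp
  [16,33): 17 bp
  [33,42): 9 bp
  [42,56): 14 bp
  [56,59): 3 bp
  [59,70): 11 bp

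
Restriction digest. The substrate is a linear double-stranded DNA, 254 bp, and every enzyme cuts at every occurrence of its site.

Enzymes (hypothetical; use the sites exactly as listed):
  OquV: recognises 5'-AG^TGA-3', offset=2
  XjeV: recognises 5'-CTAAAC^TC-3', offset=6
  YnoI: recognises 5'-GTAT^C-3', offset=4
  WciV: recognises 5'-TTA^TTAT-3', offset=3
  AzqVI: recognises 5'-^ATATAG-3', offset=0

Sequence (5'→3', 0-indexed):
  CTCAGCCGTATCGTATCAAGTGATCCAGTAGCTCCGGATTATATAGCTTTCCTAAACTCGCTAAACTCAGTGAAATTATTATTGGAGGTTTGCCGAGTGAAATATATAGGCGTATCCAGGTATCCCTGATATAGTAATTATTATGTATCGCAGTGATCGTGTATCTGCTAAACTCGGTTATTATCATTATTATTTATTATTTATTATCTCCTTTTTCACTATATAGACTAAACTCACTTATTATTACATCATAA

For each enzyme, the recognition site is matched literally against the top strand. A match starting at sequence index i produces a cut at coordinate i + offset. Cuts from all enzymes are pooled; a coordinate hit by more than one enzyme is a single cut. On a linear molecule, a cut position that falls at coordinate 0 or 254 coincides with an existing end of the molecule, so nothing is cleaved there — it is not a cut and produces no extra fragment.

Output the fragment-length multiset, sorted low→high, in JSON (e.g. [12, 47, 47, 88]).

Per-enzyme occurrences:
  OquV (AGTGA, off=2): starts [18, 68, 95, 151] → cuts [20, 70, 97, 153]
  XjeV (CTAAACTC, off=6): starts [51, 60, 167, 227] → cuts [57, 66, 173, 233]
  YnoI (GTATC, off=4): starts [7, 12, 111, 119, 144, 160] → cuts [11, 16, 115, 123, 148, 164]
  WciV (TTATTAT, off=3): starts [75, 137, 177, 186, 193, 200, 237] → cuts [78, 140, 180, 189, 196, 203, 240]
  AzqVI (ATATAG, off=0): starts [40, 103, 128, 220] → cuts [40, 103, 128, 220]

All cut coordinates (distinct, sorted): [11, 16, 20, 40, 57, 66, 70, 78, 97, 103, 115, 123, 128, 140, 148, 153, 164, 173, 180, 189, 196, 203, 220, 233, 240]

Fragments:
  [0,11): 11 bp
  [11,16): 5 bp
  [16,20): 4 bp
  [20,40): 20 bp
  [40,57): 17 bp
  [57,66): 9 bp
  [66,70): 4 bp
  [70,78): 8 bp
  [78,97): 19 bp
  [97,103): 6 bp
  [103,115): 12 bp
  [115,123): 8 bp
  [123,128): 5 bp
  [128,140): 12 bp
  [140,148): 8 bp
  [148,153): 5 bp
  [153,164): 11 bp
  [164,173): 9 bp
  [173,180): 7 bp
  [180,189): 9 bp
  [189,196): 7 bp
  [196,203): 7 bp
  [203,220): 17 bp
  [220,233): 13 bp
  [233,240): 7 bp
  [240,254): 14 bp

[4,4,5,5,5,6,7,7,7,7,8,8,8,9,9,9,11,11,12,12,13,14,17,17,19,20]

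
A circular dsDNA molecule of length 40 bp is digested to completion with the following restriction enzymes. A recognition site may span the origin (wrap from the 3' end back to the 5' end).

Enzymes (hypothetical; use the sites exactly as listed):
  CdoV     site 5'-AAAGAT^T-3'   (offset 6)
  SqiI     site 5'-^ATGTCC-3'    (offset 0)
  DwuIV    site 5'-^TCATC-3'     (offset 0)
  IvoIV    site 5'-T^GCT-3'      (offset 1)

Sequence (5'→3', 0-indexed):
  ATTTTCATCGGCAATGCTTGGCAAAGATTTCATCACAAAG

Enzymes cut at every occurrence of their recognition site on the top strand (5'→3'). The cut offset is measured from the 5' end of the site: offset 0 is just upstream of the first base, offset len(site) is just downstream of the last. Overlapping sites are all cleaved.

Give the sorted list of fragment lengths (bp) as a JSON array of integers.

[1,2,11,13,13]

Site scan:
  CdoV (AAAGATT, off=6): starts [22, 36] → cuts [2, 28]
  SqiI (ATGTCC, off=0): no sites
  DwuIV (TCATC, off=0): starts [4, 29] → cuts [4, 29]
  IvoIV (TGCT, off=1): starts [14] → cuts [15]

Pooled cuts: [2, 4, 15, 28, 29]

Fragments:
  2→4: 2 bp
  4→15: 11 bp
  15→28: 13 bp
  28→29: 1 bp
  29→2 (wrap): 40-29+2 = 13 bp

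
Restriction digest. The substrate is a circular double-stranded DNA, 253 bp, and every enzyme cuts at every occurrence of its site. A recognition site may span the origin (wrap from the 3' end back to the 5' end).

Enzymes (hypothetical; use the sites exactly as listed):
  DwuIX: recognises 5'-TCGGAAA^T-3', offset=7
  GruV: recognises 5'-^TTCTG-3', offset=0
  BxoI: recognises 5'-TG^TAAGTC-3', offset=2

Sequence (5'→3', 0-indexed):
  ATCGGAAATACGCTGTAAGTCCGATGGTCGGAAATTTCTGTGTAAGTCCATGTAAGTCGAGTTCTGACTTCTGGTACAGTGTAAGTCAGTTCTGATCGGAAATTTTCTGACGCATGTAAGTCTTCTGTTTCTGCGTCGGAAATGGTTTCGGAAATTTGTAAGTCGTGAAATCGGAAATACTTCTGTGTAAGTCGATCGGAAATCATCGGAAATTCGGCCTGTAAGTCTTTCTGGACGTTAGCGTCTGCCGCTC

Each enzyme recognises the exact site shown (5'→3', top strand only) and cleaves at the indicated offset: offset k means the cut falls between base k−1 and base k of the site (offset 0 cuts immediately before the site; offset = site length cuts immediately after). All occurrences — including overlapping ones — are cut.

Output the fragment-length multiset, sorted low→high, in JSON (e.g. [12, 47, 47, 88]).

Per-enzyme occurrences:
  DwuIX (TCGGAAAT, off=7): starts [1, 27, 95, 135, 147, 170, 195, 205] → cuts [8, 34, 102, 142, 154, 177, 202, 212]
  GruV (TTCTG, off=0): starts [35, 61, 68, 89, 104, 122, 128, 180, 228] → cuts [35, 61, 68, 89, 104, 122, 128, 180, 228]
  BxoI (TGTAAGTC, off=2): starts [13, 40, 50, 79, 114, 156, 185, 219] → cuts [15, 42, 52, 81, 116, 158, 187, 221]

Pooled cuts: [8, 15, 34, 35, 42, 52, 61, 68, 81, 89, 102, 104, 116, 122, 128, 142, 154, 158, 177, 180, 187, 202, 212, 221, 228]

Fragments:
  8→15: 7 bp
  15→34: 19 bp
  34→35: 1 bp
  35→42: 7 bp
  42→52: 10 bp
  52→61: 9 bp
  61→68: 7 bp
  68→81: 13 bp
  81→89: 8 bp
  89→102: 13 bp
  102→104: 2 bp
  104→116: 12 bp
  116→122: 6 bp
  122→128: 6 bp
  128→142: 14 bp
  142→154: 12 bp
  154→158: 4 bp
  158→177: 19 bp
  177→180: 3 bp
  180→187: 7 bp
  187→202: 15 bp
  202→212: 10 bp
  212→221: 9 bp
  221→228: 7 bp
  228→8 (wrap): 253-228+8 = 33 bp

[1,2,3,4,6,6,7,7,7,7,7,8,9,9,10,10,12,12,13,13,14,15,19,19,33]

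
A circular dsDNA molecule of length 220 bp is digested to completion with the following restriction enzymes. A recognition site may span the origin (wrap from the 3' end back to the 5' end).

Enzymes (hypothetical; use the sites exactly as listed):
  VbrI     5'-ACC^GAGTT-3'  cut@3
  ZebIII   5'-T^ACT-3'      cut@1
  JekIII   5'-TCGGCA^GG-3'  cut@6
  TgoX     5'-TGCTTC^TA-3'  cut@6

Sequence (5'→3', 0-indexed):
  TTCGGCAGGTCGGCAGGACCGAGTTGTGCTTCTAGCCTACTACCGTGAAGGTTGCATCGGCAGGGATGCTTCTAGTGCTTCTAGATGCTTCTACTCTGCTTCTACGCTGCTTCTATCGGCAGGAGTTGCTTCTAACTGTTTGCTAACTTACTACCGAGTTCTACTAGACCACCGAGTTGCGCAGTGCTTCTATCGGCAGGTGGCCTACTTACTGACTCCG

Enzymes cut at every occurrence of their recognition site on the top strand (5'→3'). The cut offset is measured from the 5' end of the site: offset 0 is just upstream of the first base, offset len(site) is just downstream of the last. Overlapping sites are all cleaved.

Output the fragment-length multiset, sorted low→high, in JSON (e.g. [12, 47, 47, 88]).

Per-enzyme occurrences:
  VbrI (ACCGAGTT, off=3): starts [17, 152, 170] → cuts [20, 155, 173]
  ZebIII (TACT, off=1): starts [37, 91, 148, 161, 205, 209] → cuts [38, 92, 149, 162, 206, 210]
  JekIII (TCGGCAGG, off=6): starts [1, 9, 56, 115, 192] → cuts [7, 15, 62, 121, 198]
  TgoX (TGCTTCTA, off=6): starts [26, 66, 75, 85, 96, 107, 126, 184] → cuts [32, 72, 81, 91, 102, 113, 132, 190]

Pooled cuts: [7, 15, 20, 32, 38, 62, 72, 81, 91, 92, 102, 113, 121, 132, 149, 155, 162, 173, 190, 198, 206, 210]

Fragment lengths:
  7→15: 8 bp
  15→20: 5 bp
  20→32: 12 bp
  32→38: 6 bp
  38→62: 24 bp
  62→72: 10 bp
  72→81: 9 bp
  81→91: 10 bp
  91→92: 1 bp
  92→102: 10 bp
  102→113: 11 bp
  113→121: 8 bp
  121→132: 11 bp
  132→149: 17 bp
  149→155: 6 bp
  155→162: 7 bp
  162→173: 11 bp
  173→190: 17 bp
  190→198: 8 bp
  198→206: 8 bp
  206→210: 4 bp
  210→7 (wrap): 220-210+7 = 17 bp

[1,4,5,6,6,7,8,8,8,8,9,10,10,10,11,11,11,12,17,17,17,24]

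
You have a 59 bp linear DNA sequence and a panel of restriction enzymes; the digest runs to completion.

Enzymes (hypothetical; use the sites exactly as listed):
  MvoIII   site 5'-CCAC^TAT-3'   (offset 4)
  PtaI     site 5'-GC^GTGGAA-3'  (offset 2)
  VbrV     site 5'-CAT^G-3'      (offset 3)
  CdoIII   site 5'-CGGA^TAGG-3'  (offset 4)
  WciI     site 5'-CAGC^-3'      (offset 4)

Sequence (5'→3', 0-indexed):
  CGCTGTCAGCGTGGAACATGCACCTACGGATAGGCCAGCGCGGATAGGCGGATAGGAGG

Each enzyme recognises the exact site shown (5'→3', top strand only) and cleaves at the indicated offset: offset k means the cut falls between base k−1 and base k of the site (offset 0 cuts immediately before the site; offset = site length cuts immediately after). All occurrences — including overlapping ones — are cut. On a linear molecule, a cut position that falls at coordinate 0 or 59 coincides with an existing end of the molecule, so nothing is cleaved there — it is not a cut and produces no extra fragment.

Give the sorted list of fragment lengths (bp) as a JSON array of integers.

[5,7,8,9,9,10,11]

Scan for sites:
  MvoIII (CCACTAT, off=4): no sites
  PtaI (GCGTGGAA, off=2): starts [8] → cuts [10]
  VbrV (CATG, off=3): starts [16] → cuts [19]
  CdoIII (CGGATAGG, off=4): starts [26, 40, 48] → cuts [30, 44, 52]
  WciI (CAGC, off=4): starts [6, 35] → cuts [10, 39]

All cut coordinates (distinct, sorted): [10, 19, 30, 39, 44, 52]

Fragments:
  [0,10): 10 bp
  [10,19): 9 bp
  [19,30): 11 bp
  [30,39): 9 bp
  [39,44): 5 bp
  [44,52): 8 bp
  [52,59): 7 bp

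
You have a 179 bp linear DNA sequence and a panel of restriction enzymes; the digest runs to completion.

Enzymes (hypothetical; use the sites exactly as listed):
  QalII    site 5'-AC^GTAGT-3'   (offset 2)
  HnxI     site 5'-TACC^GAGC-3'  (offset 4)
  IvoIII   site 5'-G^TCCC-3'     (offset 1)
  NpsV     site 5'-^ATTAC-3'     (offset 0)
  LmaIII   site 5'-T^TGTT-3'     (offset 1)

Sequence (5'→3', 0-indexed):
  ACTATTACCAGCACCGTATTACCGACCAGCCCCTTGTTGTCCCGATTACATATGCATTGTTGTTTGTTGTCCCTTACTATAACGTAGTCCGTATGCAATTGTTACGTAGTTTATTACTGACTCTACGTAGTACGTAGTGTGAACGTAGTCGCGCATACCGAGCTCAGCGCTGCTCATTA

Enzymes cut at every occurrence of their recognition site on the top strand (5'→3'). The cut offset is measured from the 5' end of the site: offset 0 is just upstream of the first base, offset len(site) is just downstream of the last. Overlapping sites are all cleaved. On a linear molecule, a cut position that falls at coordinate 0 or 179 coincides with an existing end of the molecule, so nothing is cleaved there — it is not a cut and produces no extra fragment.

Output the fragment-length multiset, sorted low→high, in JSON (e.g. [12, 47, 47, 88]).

Per-enzyme occurrences:
  QalII ACGTAGT/2: at [81, 103, 124, 131, 142] ⇒ [83, 105, 126, 133, 144]
  HnxI TACCGAGC/4: at [155] ⇒ [159]
  IvoIII GTCCC/1: at [38, 68] ⇒ [39, 69]
  NpsV ATTAC/0: at [3, 17, 44, 112] ⇒ [3, 17, 44, 112]
  LmaIII TTGTT/1: at [33, 56, 59, 63, 98] ⇒ [34, 57, 60, 64, 99]

All cut coordinates (distinct, sorted): [3, 17, 34, 39, 44, 57, 60, 64, 69, 83, 99, 105, 112, 126, 133, 144, 159]

Fragment lengths:
  [0,3): 3 bp
  [3,17): 14 bp
  [17,34): 17 bp
  [34,39): 5 bp
  [39,44): 5 bp
  [44,57): 13 bp
  [57,60): 3 bp
  [60,64): 4 bp
  [64,69): 5 bp
  [69,83): 14 bp
  [83,99): 16 bp
  [99,105): 6 bp
  [105,112): 7 bp
  [112,126): 14 bp
  [126,133): 7 bp
  [133,144): 11 bp
  [144,159): 15 bp
  [159,179): 20 bp

[3,3,4,5,5,5,6,7,7,11,13,14,14,14,15,16,17,20]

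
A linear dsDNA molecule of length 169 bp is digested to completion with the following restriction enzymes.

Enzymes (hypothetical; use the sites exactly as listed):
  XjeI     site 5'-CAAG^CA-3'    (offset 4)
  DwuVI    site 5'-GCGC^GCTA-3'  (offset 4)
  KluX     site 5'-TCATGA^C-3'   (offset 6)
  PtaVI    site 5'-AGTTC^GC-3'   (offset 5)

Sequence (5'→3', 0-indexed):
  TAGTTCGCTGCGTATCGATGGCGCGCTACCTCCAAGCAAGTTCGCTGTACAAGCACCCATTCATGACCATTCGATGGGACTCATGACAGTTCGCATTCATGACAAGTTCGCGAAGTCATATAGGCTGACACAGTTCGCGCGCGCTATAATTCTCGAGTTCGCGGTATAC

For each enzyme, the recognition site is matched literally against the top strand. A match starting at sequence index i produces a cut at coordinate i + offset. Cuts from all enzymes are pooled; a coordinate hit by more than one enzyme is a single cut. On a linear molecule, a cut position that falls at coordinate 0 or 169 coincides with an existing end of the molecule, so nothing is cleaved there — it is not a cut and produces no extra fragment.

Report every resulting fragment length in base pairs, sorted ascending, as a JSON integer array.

Per-enzyme occurrences:
  XjeI (CAAGCA, off=4): starts [32, 49] → cuts [36, 53]
  DwuVI (GCGCGCTA, off=4): starts [20, 138] → cuts [24, 142]
  KluX (TCATGAC, off=6): starts [60, 80, 96] → cuts [66, 86, 102]
  PtaVI (AGTTCGC, off=5): starts [1, 38, 87, 104, 131, 155] → cuts [6, 43, 92, 109, 136, 160]

All cut coordinates (distinct, sorted): [6, 24, 36, 43, 53, 66, 86, 92, 102, 109, 136, 142, 160]

Fragments:
  [0,6): 6 bp
  [6,24): 18 bp
  [24,36): 12 bp
  [36,43): 7 bp
  [43,53): 10 bp
  [53,66): 13 bp
  [66,86): 20 bp
  [86,92): 6 bp
  [92,102): 10 bp
  [102,109): 7 bp
  [109,136): 27 bp
  [136,142): 6 bp
  [142,160): 18 bp
  [160,169): 9 bp

[6,6,6,7,7,9,10,10,12,13,18,18,20,27]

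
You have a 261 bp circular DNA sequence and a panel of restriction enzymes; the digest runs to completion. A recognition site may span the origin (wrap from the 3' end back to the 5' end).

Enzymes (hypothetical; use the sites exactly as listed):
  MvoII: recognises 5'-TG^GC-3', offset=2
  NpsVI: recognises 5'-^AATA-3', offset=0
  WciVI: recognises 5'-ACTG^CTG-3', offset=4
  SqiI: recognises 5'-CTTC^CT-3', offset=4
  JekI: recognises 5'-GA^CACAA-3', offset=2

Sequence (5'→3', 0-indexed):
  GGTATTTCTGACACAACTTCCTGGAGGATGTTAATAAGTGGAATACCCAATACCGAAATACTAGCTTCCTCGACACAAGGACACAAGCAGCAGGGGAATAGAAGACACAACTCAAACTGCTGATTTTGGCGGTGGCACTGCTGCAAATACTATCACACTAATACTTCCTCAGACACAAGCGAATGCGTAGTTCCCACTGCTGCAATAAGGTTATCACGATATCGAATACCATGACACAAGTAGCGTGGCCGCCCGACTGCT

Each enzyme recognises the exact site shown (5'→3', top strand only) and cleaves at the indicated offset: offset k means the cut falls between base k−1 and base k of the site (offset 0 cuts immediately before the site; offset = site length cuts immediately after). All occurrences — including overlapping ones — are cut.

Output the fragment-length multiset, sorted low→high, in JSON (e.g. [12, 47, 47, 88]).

Per-enzyme occurrences:
  MvoII (TGGC, off=2): starts [126, 132, 245] → cuts [128, 134, 247]
  NpsVI (AATA, off=0): starts [32, 41, 48, 56, 96, 145, 159, 203, 224] → cuts [32, 41, 48, 56, 96, 145, 159, 203, 224]
  WciVI (ACTGCTG, off=4): starts [115, 136, 195, 255] → cuts [119, 140, 199, 259]
  SqiI (CTTCCT, off=4): starts [16, 64, 163] → cuts [20, 68, 167]
  JekI (GACACAA, off=2): starts [9, 71, 79, 103, 171, 232] → cuts [11, 73, 81, 105, 173, 234]

All cut coordinates (distinct, sorted): [11, 20, 32, 41, 48, 56, 68, 73, 81, 96, 105, 119, 128, 134, 140, 145, 159, 167, 173, 199, 203, 224, 234, 247, 259]

Fragments:
  11→20: 9 bp
  20→32: 12 bp
  32→41: 9 bp
  41→48: 7 bp
  48→56: 8 bp
  56→68: 12 bp
  68→73: 5 bp
  73→81: 8 bp
  81→96: 15 bp
  96→105: 9 bp
  105→119: 14 bp
  119→128: 9 bp
  128→134: 6 bp
  134→140: 6 bp
  140→145: 5 bp
  145→159: 14 bp
  159→167: 8 bp
  167→173: 6 bp
  173→199: 26 bp
  199→203: 4 bp
  203→224: 21 bp
  224→234: 10 bp
  234→247: 13 bp
  247→259: 12 bp
  259→11 (wrap): 261-259+11 = 13 bp

[4,5,5,6,6,6,7,8,8,8,9,9,9,9,10,12,12,12,13,13,14,14,15,21,26]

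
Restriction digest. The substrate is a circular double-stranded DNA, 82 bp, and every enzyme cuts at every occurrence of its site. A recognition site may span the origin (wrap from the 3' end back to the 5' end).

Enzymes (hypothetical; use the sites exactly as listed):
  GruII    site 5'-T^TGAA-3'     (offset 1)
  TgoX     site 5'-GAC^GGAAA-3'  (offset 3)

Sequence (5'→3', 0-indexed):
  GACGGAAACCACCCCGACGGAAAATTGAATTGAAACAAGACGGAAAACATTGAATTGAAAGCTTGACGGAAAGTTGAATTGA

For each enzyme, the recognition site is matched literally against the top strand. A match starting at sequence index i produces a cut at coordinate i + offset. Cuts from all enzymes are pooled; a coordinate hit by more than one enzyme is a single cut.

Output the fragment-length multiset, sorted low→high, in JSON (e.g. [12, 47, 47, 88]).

[5,5,7,7,9,11,11,12,15]

Site scan:
  GruII (TTGAA, off=1): starts [24, 29, 49, 54, 73] → cuts [25, 30, 50, 55, 74]
  TgoX (GACGGAAA, off=3): starts [0, 15, 38, 64] → cuts [3, 18, 41, 67]

All cut coordinates (distinct, sorted): [3, 18, 25, 30, 41, 50, 55, 67, 74]

Fragments:
  3→18: 15 bp
  18→25: 7 bp
  25→30: 5 bp
  30→41: 11 bp
  41→50: 9 bp
  50→55: 5 bp
  55→67: 12 bp
  67→74: 7 bp
  74→3 (wrap): 82-74+3 = 11 bp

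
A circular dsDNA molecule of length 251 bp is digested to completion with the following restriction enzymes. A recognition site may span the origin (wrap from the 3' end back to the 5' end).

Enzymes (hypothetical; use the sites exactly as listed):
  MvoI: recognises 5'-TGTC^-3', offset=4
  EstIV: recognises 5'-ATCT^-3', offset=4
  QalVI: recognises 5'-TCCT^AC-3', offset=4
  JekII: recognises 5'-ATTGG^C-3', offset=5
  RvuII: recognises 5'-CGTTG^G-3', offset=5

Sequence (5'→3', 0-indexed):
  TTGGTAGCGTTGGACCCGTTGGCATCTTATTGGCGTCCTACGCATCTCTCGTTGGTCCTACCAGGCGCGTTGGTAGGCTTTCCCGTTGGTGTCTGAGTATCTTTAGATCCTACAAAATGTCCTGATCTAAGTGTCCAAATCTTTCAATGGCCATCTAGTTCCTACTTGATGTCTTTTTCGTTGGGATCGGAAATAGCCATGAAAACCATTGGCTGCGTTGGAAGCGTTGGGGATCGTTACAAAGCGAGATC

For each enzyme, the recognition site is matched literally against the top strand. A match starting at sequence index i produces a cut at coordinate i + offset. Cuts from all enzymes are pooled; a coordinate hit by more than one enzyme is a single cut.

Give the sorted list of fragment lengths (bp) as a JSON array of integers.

[5,5,6,6,6,7,7,7,7,7,8,8,9,9,9,9,10,10,10,11,13,14,16,23,29]

Per-enzyme occurrences:
  MvoI (TGTC, off=4): starts [89, 117, 131, 169] → cuts [93, 121, 135, 173]
  EstIV (ATCT, off=4): starts [23, 43, 98, 124, 138, 152, 248] → cuts [1, 27, 47, 102, 128, 142, 156]
  QalVI (TCCTAC, off=4): starts [35, 55, 107, 159] → cuts [39, 59, 111, 163]
  JekII (ATTGGC, off=5): starts [28, 207] → cuts [33, 212]
  RvuII (CGTTGG, off=5): starts [7, 16, 49, 67, 83, 178, 215, 224] → cuts [12, 21, 54, 72, 88, 183, 220, 229]

Pooled cuts: [1, 12, 21, 27, 33, 39, 47, 54, 59, 72, 88, 93, 102, 111, 121, 128, 135, 142, 156, 163, 173, 183, 212, 220, 229]

Fragment lengths:
  1→12: 11 bp
  12→21: 9 bp
  21→27: 6 bp
  27→33: 6 bp
  33→39: 6 bp
  39→47: 8 bp
  47→54: 7 bp
  54→59: 5 bp
  59→72: 13 bp
  72→88: 16 bp
  88→93: 5 bp
  93→102: 9 bp
  102→111: 9 bp
  111→121: 10 bp
  121→128: 7 bp
  128→135: 7 bp
  135→142: 7 bp
  142→156: 14 bp
  156→163: 7 bp
  163→173: 10 bp
  173→183: 10 bp
  183→212: 29 bp
  212→220: 8 bp
  220→229: 9 bp
  229→1 (wrap): 251-229+1 = 23 bp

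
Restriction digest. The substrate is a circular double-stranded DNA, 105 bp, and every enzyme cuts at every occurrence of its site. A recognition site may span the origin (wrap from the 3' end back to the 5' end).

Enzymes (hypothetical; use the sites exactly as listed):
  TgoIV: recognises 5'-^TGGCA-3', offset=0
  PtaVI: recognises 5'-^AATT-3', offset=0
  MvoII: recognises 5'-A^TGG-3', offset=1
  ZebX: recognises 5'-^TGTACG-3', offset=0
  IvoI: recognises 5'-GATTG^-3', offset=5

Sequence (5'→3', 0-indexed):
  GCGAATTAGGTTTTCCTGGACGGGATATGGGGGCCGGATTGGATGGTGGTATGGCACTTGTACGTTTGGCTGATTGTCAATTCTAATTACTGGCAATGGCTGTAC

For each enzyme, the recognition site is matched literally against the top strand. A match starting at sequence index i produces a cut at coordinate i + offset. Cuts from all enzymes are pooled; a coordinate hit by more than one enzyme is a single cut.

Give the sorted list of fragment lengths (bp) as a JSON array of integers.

[2,2,4,6,6,6,7,8,8,14,18,24]

Scan for sites:
  TgoIV (TGGCA, off=0): starts [51, 90] → cuts [51, 90]
  PtaVI (AATT, off=0): starts [3, 78, 84] → cuts [3, 78, 84]
  MvoII (ATGG, off=1): starts [26, 42, 50, 95] → cuts [27, 43, 51, 96]
  ZebX (TGTACG, off=0): starts [58, 100] → cuts [58, 100]
  IvoI (GATTG, off=5): starts [36, 71] → cuts [41, 76]

All cut coordinates (distinct, sorted): [3, 27, 41, 43, 51, 58, 76, 78, 84, 90, 96, 100]

Fragment lengths:
  3→27: 24 bp
  27→41: 14 bp
  41→43: 2 bp
  43→51: 8 bp
  51→58: 7 bp
  58→76: 18 bp
  76→78: 2 bp
  78→84: 6 bp
  84→90: 6 bp
  90→96: 6 bp
  96→100: 4 bp
  100→3 (wrap): 105-100+3 = 8 bp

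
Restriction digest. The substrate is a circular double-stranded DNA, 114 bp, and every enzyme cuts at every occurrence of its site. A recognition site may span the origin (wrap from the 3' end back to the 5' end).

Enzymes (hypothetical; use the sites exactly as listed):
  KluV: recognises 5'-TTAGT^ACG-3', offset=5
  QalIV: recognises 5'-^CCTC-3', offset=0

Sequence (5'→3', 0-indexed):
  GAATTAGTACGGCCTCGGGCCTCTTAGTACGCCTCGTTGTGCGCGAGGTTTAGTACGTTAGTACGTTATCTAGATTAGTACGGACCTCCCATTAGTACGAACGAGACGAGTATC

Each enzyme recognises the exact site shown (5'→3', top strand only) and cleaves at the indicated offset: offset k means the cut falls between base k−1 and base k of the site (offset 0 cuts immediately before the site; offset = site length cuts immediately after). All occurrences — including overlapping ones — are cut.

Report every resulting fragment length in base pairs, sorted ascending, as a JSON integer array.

Per-enzyme occurrences:
  KluV TTAGTACG/5: at [3, 23, 49, 57, 74, 91] ⇒ [8, 28, 54, 62, 79, 96]
  QalIV CCTC/0: at [12, 19, 31, 84] ⇒ [12, 19, 31, 84]

Pooled cuts: [8, 12, 19, 28, 31, 54, 62, 79, 84, 96]

Fragments:
  8→12: 4 bp
  12→19: 7 bp
  19→28: 9 bp
  28→31: 3 bp
  31→54: 23 bp
  54→62: 8 bp
  62→79: 17 bp
  79→84: 5 bp
  84→96: 12 bp
  96→8 (wrap): 114-96+8 = 26 bp

[3,4,5,7,8,9,12,17,23,26]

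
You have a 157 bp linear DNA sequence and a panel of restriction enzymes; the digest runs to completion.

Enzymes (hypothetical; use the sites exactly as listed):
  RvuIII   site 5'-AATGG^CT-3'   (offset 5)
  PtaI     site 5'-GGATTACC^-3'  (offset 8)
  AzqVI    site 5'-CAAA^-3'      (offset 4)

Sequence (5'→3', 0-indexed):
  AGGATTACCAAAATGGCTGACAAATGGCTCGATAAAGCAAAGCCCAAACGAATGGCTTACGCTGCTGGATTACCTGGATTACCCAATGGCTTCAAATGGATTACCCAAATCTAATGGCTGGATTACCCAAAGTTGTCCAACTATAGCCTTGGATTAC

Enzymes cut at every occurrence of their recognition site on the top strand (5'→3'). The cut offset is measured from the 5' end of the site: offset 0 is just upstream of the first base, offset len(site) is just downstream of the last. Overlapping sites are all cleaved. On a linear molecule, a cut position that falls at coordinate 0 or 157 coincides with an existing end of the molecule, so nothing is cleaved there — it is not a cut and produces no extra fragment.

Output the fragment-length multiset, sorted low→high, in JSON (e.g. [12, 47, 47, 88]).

[3,3,4,4,4,6,7,7,7,8,8,9,9,9,10,14,19,26]

Per-enzyme occurrences:
  RvuIII AATGGCT/5: at [11, 22, 50, 84, 112] ⇒ [16, 27, 55, 89, 117]
  PtaI GGATTACC/8: at [1, 66, 75, 97, 119] ⇒ [9, 74, 83, 105, 127]
  AzqVI CAAA/4: at [8, 20, 37, 44, 92, 105, 127] ⇒ [12, 24, 41, 48, 96, 109, 131]

All cut coordinates (distinct, sorted): [9, 12, 16, 24, 27, 41, 48, 55, 74, 83, 89, 96, 105, 109, 117, 127, 131]

Fragments:
  [0,9): 9 bp
  [9,12): 3 bp
  [12,16): 4 bp
  [16,24): 8 bp
  [24,27): 3 bp
  [27,41): 14 bp
  [41,48): 7 bp
  [48,55): 7 bp
  [55,74): 19 bp
  [74,83): 9 bp
  [83,89): 6 bp
  [89,96): 7 bp
  [96,105): 9 bp
  [105,109): 4 bp
  [109,117): 8 bp
  [117,127): 10 bp
  [127,131): 4 bp
  [131,157): 26 bp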